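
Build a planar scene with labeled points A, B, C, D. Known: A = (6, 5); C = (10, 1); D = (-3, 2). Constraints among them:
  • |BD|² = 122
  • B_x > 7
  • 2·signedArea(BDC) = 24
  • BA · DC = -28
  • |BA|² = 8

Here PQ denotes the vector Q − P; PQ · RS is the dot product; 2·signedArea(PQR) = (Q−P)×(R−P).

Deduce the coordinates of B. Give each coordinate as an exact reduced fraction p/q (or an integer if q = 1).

1. B_x = 8  [BA · DC = -28 ∩ 2·signedArea(BDC) = 24]
2. B_y = 3  [BA · DC = -28 ∩ 2·signedArea(BDC) = 24]
   → B = (8, 3)

B = (8, 3)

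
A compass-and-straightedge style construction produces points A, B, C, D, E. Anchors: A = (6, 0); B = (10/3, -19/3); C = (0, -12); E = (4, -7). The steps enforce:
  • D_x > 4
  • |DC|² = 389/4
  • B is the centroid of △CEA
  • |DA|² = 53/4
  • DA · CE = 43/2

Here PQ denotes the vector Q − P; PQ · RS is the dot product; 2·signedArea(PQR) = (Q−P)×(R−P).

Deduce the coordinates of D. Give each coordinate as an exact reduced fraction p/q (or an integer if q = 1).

1. D_x = 5  [line -4·x + -5·y + 5/2 = 0 ∩ |DA|² = 53/4]
2. D_y = -7/2  [line -4·x + -5·y + 5/2 = 0 ∩ |DA|² = 53/4]
   → D = (5, -7/2)

D = (5, -7/2)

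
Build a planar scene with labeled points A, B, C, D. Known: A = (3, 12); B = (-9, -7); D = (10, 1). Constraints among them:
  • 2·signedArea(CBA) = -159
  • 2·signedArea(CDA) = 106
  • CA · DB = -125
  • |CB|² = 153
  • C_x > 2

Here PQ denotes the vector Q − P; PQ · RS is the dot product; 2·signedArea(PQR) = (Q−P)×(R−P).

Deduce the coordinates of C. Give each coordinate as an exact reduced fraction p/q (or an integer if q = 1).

C = (12/5, -11/5)

1. C_x = 12/5  [2·signedArea(CBA) = -159 ∩ CA · DB = -125]
2. C_y = -11/5  [2·signedArea(CBA) = -159 ∩ CA · DB = -125]
   → C = (12/5, -11/5)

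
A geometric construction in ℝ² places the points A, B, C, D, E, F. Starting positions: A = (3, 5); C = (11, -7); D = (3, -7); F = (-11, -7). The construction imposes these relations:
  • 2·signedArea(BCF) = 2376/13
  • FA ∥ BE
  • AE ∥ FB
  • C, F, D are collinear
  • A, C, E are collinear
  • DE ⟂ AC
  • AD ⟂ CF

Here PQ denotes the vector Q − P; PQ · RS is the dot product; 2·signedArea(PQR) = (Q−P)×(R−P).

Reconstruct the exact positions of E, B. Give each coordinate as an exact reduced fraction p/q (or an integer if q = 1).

B = (-71/13, -199/13)
E = (111/13, -43/13)

1. E_x = 111/13  [A, C, E are collinear ∩ DE ⟂ AC]
2. E_y = -43/13  [A, C, E are collinear ∩ DE ⟂ AC]
   → E = (111/13, -43/13)
3. B_x = -71/13  [FA ∥ BE ∩ AE ∥ FB]
4. B_y = -199/13  [FA ∥ BE ∩ AE ∥ FB]
   → B = (-71/13, -199/13)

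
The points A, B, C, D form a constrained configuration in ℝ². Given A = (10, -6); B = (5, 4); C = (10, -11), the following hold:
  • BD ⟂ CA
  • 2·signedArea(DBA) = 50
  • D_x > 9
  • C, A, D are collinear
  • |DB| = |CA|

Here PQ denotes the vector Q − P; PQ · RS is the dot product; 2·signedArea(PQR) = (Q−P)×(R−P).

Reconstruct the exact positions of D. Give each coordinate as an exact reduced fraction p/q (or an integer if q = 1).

1. D_x = 10  [C, A, D are collinear ∩ BD ⟂ CA]
2. D_y = 4  [C, A, D are collinear ∩ BD ⟂ CA]
   → D = (10, 4)

D = (10, 4)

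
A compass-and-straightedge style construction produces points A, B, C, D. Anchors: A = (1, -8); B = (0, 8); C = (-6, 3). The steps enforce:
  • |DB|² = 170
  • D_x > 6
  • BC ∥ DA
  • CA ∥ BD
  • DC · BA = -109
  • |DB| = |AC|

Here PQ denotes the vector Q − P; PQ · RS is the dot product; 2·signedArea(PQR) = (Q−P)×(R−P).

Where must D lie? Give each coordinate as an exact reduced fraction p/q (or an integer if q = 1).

1. D_x = 7  [BC ∥ DA ∩ CA ∥ BD]
2. D_y = -3  [BC ∥ DA ∩ CA ∥ BD]
   → D = (7, -3)

D = (7, -3)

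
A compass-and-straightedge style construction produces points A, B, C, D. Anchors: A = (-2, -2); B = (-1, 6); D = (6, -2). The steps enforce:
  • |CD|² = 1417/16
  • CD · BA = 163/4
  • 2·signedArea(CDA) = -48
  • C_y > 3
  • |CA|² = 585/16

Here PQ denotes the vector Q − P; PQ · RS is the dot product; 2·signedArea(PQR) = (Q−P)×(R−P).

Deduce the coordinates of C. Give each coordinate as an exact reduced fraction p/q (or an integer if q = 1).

C = (-5/4, 4)

1. C_x = -5/4  [CD · BA = 163/4 ∩ 2·signedArea(CDA) = -48]
2. C_y = 4  [CD · BA = 163/4 ∩ 2·signedArea(CDA) = -48]
   → C = (-5/4, 4)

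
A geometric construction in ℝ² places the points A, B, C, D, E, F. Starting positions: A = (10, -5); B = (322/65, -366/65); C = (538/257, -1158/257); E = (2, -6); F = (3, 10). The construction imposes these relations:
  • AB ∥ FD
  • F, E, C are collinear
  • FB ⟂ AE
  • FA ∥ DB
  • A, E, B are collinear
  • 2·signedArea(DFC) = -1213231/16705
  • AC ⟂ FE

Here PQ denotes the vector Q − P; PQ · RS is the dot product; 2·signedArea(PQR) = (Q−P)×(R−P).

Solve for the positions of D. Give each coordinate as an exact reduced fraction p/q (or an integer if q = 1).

1. D_x = -133/65  [FA ∥ DB ∩ AB ∥ FD]
2. D_y = 609/65  [FA ∥ DB ∩ AB ∥ FD]
   → D = (-133/65, 609/65)

D = (-133/65, 609/65)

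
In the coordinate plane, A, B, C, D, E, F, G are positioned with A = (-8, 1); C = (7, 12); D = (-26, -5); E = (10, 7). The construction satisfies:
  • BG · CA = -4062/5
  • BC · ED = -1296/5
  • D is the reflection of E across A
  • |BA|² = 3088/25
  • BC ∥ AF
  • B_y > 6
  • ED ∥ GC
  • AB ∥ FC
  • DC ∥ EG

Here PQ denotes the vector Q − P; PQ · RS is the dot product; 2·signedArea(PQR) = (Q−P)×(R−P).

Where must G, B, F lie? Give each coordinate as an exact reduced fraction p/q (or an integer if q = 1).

1. G_x = 43  [ED ∥ GC ∩ DC ∥ EG]
2. G_y = 24  [ED ∥ GC ∩ DC ∥ EG]
   → G = (43, 24)
3. B_x = 8/5  [BC · ED = -1296/5 ∩ BG · CA = -4062/5]
4. B_y = 33/5  [BC · ED = -1296/5 ∩ BG · CA = -4062/5]
   → B = (8/5, 33/5)
5. F_x = -13/5  [AB ∥ FC ∩ BC ∥ AF]
6. F_y = 32/5  [AB ∥ FC ∩ BC ∥ AF]
   → F = (-13/5, 32/5)

B = (8/5, 33/5)
F = (-13/5, 32/5)
G = (43, 24)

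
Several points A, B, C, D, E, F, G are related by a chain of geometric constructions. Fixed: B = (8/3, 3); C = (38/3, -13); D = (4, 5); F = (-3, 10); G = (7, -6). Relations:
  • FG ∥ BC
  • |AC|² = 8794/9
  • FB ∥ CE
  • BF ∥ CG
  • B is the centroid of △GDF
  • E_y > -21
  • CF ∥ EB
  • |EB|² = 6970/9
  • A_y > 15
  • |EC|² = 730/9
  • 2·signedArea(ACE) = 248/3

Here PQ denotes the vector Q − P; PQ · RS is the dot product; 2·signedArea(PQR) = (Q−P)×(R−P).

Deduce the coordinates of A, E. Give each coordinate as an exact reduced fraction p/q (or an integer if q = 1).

1. E_x = 55/3  [CF ∥ EB ∩ FB ∥ CE]
2. E_y = -20  [CF ∥ EB ∩ FB ∥ CE]
   → E = (55/3, -20)
3. A_x = 1  [line 7·x + 17/3·y + -293/3 = 0 ∩ |AC|² = 8794/9]
4. A_y = 16  [line 7·x + 17/3·y + -293/3 = 0 ∩ |AC|² = 8794/9]
   → A = (1, 16)

A = (1, 16)
E = (55/3, -20)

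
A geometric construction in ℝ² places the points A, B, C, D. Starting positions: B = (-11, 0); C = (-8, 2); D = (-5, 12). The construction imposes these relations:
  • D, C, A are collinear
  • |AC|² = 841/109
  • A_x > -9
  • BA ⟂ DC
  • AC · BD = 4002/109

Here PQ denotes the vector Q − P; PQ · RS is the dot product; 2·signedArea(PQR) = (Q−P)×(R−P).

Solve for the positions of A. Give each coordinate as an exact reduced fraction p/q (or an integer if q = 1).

A = (-959/109, -72/109)

1. A_x = -959/109  [D, C, A are collinear ∩ BA ⟂ DC]
2. A_y = -72/109  [D, C, A are collinear ∩ BA ⟂ DC]
   → A = (-959/109, -72/109)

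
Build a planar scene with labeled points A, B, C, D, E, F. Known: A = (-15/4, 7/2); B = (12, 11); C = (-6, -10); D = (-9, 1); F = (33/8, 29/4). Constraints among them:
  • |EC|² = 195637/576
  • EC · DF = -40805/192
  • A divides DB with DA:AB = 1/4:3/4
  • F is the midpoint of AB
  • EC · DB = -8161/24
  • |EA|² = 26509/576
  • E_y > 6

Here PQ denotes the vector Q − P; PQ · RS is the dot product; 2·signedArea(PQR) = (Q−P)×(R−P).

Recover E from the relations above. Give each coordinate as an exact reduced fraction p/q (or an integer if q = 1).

1. E_x = 19/8  [line -21·x + -10·y + 2737/24 = 0 ∩ |EA|² = 26509/576]
2. E_y = 77/12  [line -21·x + -10·y + 2737/24 = 0 ∩ |EA|² = 26509/576]
   → E = (19/8, 77/12)

E = (19/8, 77/12)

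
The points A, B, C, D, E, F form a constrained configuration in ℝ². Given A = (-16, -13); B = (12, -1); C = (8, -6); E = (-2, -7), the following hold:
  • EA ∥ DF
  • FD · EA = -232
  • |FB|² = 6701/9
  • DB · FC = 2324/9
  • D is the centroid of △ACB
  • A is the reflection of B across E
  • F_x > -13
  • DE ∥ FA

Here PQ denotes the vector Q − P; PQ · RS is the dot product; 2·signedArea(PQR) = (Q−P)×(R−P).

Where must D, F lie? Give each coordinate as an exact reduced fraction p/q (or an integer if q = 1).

D = (4/3, -20/3)
F = (-38/3, -38/3)

1. D_x = 4/3  [D is the centroid of △ACB]
2. D_y = -20/3  [D is the centroid of △ACB]
   → D = (4/3, -20/3)
3. F_x = -38/3  [DE ∥ FA ∩ EA ∥ DF]
4. F_y = -38/3  [DE ∥ FA ∩ EA ∥ DF]
   → F = (-38/3, -38/3)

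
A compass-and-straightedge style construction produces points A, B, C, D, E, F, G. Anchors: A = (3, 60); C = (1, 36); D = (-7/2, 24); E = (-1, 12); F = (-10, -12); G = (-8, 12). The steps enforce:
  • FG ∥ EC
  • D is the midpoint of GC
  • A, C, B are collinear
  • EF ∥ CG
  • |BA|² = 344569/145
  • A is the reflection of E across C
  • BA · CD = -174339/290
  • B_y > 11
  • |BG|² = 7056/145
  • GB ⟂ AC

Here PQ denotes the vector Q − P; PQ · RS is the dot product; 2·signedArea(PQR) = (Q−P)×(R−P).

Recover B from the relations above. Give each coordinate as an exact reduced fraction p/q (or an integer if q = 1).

1. B_x = -152/145  [A, C, B are collinear ∩ GB ⟂ AC]
2. B_y = 1656/145  [A, C, B are collinear ∩ GB ⟂ AC]
   → B = (-152/145, 1656/145)

B = (-152/145, 1656/145)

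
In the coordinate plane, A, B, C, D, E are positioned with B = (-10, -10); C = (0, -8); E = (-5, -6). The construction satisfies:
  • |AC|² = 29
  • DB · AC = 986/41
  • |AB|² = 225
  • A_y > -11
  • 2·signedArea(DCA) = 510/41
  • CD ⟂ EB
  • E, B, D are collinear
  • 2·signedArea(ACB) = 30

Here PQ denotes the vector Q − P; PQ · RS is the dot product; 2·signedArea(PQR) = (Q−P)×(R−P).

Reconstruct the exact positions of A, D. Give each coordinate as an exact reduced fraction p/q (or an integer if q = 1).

1. A_x = 5  [line 2·x + -10·y + -110 = 0 ∩ |AB|² = 225]
2. A_y = -10  [line 2·x + -10·y + -110 = 0 ∩ |AB|² = 225]
   → A = (5, -10)
3. D_x = -120/41  [E, B, D are collinear ∩ CD ⟂ EB]
4. D_y = -178/41  [E, B, D are collinear ∩ CD ⟂ EB]
   → D = (-120/41, -178/41)

A = (5, -10)
D = (-120/41, -178/41)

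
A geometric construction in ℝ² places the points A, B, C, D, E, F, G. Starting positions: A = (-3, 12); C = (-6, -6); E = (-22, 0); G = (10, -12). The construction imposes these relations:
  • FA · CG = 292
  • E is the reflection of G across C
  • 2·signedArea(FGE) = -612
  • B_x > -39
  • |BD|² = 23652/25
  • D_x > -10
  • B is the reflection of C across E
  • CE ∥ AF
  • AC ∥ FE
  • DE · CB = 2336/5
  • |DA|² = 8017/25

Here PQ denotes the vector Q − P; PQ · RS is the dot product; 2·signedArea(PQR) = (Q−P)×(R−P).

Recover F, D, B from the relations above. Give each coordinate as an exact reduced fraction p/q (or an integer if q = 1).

B = (-38, 6)
D = (-46/5, -24/5)
F = (-19, 18)

1. F_x = -19  [AC ∥ FE ∩ CE ∥ AF]
2. F_y = 18  [AC ∥ FE ∩ CE ∥ AF]
   → F = (-19, 18)
3. B_x = -38  [B is the reflection of C across E]
4. B_y = 6  [B is the reflection of C across E]
   → B = (-38, 6)
5. D_x = -46/5  [line 32·x + -12·y + 1184/5 = 0 ∩ |BD|² = 23652/25]
6. D_y = -24/5  [line 32·x + -12·y + 1184/5 = 0 ∩ |BD|² = 23652/25]
   → D = (-46/5, -24/5)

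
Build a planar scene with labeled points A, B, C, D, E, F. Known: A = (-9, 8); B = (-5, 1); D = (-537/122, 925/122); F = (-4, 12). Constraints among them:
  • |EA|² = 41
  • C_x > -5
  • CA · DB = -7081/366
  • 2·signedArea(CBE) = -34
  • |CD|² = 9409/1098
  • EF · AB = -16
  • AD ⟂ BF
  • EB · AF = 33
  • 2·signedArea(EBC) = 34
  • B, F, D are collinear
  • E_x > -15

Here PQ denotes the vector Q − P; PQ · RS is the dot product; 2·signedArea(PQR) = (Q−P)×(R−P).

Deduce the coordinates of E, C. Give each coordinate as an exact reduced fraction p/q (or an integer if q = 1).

C = (-14/3, 14/3)
E = (-14, 4)

1. E_x = -14  [EB · AF = 33 ∩ EF · AB = -16]
2. E_y = 4  [EB · AF = 33 ∩ EF · AB = -16]
   → E = (-14, 4)
3. C_x = -14/3  [2·signedArea(EBC) = 34 ∩ CA · DB = -7081/366]
4. C_y = 14/3  [2·signedArea(EBC) = 34 ∩ CA · DB = -7081/366]
   → C = (-14/3, 14/3)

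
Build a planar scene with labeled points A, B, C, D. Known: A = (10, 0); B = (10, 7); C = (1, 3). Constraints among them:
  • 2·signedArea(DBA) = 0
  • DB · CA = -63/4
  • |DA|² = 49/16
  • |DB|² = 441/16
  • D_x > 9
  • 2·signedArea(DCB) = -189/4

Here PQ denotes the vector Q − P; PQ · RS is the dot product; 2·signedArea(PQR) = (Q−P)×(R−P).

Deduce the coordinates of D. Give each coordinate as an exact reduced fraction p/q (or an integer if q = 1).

D = (10, 7/4)

1. D_x = 10  [2·signedArea(DBA) = 0 ∩ 2·signedArea(DCB) = -189/4]
2. D_y = 7/4  [2·signedArea(DBA) = 0 ∩ 2·signedArea(DCB) = -189/4]
   → D = (10, 7/4)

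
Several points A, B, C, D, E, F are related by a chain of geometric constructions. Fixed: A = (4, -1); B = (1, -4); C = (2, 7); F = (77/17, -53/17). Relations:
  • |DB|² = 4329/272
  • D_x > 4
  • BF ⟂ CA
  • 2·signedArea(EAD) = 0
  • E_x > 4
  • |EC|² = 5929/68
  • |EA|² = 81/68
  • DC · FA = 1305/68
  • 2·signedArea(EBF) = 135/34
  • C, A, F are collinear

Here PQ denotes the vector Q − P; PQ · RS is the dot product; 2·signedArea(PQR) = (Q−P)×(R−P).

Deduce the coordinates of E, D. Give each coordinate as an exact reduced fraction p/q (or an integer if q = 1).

1. E_x = 145/34  [line -15/17·x + 60/17·y + 375/34 = 0 ∩ |EA|² = 81/68]
2. E_y = -35/17  [line -15/17·x + 60/17·y + 375/34 = 0 ∩ |EA|² = 81/68]
   → E = (145/34, -35/17)
3. D_x = 281/68  [2·signedArea(EAD) = 0 ∩ DC · FA = 1305/68]
4. D_y = -26/17  [2·signedArea(EAD) = 0 ∩ DC · FA = 1305/68]
   → D = (281/68, -26/17)

D = (281/68, -26/17)
E = (145/34, -35/17)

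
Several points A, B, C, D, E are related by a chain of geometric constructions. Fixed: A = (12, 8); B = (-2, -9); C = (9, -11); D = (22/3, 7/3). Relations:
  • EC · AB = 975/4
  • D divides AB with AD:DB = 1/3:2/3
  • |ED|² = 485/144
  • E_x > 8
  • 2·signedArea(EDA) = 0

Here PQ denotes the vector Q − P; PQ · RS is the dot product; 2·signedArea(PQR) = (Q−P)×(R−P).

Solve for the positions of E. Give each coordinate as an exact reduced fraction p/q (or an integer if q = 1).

1. E_x = 17/2  [2·signedArea(EDA) = 0 ∩ EC · AB = 975/4]
2. E_y = 15/4  [2·signedArea(EDA) = 0 ∩ EC · AB = 975/4]
   → E = (17/2, 15/4)

E = (17/2, 15/4)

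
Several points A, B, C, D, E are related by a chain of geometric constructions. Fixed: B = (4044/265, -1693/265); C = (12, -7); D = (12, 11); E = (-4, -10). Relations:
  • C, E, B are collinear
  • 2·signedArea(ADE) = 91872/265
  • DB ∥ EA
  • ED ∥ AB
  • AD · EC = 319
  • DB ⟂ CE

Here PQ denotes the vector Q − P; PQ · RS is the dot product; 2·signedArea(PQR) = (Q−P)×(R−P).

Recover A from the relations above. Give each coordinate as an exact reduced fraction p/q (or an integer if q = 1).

A = (-196/265, -7258/265)

1. A_x = -196/265  [ED ∥ AB ∩ DB ∥ EA]
2. A_y = -7258/265  [ED ∥ AB ∩ DB ∥ EA]
   → A = (-196/265, -7258/265)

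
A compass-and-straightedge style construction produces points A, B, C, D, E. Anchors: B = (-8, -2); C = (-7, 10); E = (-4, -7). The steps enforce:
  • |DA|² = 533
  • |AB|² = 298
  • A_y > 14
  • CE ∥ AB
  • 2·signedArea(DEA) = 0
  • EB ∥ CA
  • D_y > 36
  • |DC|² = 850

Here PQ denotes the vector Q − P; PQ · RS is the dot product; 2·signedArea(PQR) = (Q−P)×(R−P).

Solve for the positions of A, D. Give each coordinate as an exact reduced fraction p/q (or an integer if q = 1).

1. A_x = -11  [CE ∥ AB ∩ EB ∥ CA]
2. A_y = 15  [CE ∥ AB ∩ EB ∥ CA]
   → A = (-11, 15)
3. D_x = -18  [line -22·x + -7·y + -137 = 0 ∩ |DC|² = 850]
4. D_y = 37  [line -22·x + -7·y + -137 = 0 ∩ |DC|² = 850]
   → D = (-18, 37)

A = (-11, 15)
D = (-18, 37)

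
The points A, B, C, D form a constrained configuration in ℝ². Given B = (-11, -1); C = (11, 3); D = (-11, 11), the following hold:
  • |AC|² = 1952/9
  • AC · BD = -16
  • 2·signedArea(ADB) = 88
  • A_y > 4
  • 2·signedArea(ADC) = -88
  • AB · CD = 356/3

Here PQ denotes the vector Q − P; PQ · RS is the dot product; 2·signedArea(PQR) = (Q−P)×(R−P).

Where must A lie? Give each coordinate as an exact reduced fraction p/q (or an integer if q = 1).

1. A_x = -11/3  [2·signedArea(ADB) = 88 ∩ 2·signedArea(ADC) = -88]
2. A_y = 13/3  [2·signedArea(ADB) = 88 ∩ 2·signedArea(ADC) = -88]
   → A = (-11/3, 13/3)

A = (-11/3, 13/3)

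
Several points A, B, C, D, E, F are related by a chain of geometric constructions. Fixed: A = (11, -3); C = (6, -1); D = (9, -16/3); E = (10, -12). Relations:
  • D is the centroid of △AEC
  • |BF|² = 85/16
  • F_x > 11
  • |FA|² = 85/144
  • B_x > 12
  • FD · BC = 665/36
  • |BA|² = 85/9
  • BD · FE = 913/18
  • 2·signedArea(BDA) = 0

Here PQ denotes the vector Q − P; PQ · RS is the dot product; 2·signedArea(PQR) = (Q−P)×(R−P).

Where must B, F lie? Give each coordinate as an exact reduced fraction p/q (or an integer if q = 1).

B = (13, -2/3)
F = (23/2, -29/12)

1. B_x = 13  [line -7/3·x + 2·y + 95/3 = 0 ∩ |BA|² = 85/9]
2. B_y = -2/3  [line -7/3·x + 2·y + 95/3 = 0 ∩ |BA|² = 85/9]
   → B = (13, -2/3)
3. F_x = 23/2  [FD · BC = 665/36 ∩ BD · FE = 913/18]
4. F_y = -29/12  [FD · BC = 665/36 ∩ BD · FE = 913/18]
   → F = (23/2, -29/12)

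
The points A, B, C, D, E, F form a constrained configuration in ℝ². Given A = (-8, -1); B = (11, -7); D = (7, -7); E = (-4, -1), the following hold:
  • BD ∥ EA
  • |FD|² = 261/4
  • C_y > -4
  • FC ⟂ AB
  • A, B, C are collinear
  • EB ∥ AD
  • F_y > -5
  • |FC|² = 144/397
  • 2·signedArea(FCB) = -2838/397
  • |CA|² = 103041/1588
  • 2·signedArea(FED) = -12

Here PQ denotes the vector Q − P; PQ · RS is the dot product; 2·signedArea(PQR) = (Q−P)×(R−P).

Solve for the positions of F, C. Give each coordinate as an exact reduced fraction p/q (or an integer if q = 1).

C = (-253/794, -1360/397)
F = (-1/2, -4)

1. F_x = -1/2  [line 6·x + 11·y + 47 = 0 ∩ |FD|² = 261/4]
2. F_y = -4  [line 6·x + 11·y + 47 = 0 ∩ |FD|² = 261/4]
   → F = (-1/2, -4)
3. C_x = -253/794  [2·signedArea(FCB) = -2838/397 ∩ A, B, C are collinear]
4. C_y = -1360/397  [2·signedArea(FCB) = -2838/397 ∩ A, B, C are collinear]
   → C = (-253/794, -1360/397)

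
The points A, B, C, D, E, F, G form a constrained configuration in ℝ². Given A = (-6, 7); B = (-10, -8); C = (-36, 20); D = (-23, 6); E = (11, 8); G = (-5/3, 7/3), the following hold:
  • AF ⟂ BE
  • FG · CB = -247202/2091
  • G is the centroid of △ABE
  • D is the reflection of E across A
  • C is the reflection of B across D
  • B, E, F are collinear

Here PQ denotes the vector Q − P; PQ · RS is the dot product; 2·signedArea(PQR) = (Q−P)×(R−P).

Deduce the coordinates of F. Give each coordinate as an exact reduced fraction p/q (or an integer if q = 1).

1. F_x = -166/697  [B, E, F are collinear ∩ AF ⟂ BE]
2. F_y = -392/697  [B, E, F are collinear ∩ AF ⟂ BE]
   → F = (-166/697, -392/697)

F = (-166/697, -392/697)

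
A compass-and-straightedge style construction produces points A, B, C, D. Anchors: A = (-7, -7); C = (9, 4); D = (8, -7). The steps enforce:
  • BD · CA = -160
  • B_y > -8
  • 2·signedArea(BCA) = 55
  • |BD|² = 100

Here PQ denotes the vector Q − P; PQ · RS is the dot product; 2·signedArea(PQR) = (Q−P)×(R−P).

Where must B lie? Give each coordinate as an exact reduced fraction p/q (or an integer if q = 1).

1. B_x = -2  [2·signedArea(BCA) = 55 ∩ BD · CA = -160]
2. B_y = -7  [2·signedArea(BCA) = 55 ∩ BD · CA = -160]
   → B = (-2, -7)

B = (-2, -7)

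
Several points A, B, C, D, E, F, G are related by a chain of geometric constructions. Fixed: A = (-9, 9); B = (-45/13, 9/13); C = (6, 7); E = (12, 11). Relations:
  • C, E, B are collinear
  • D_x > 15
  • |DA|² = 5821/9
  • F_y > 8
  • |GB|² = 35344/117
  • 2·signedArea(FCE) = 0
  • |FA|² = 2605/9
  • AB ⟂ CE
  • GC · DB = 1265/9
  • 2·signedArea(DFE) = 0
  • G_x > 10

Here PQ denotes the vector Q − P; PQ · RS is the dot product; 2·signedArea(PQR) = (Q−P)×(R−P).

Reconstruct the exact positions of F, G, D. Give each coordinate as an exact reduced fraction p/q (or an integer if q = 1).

1. F_x = 8  [line -4·x + 6·y + -18 = 0 ∩ |FA|² = 2605/9]
2. F_y = 25/3  [line -4·x + 6·y + -18 = 0 ∩ |FA|² = 2605/9]
   → F = (8, 25/3)
3. D_x = 16  [line -8/3·x + 4·y + -12 = 0 ∩ |DA|² = 5821/9]
4. D_y = 41/3  [line -8/3·x + 4·y + -12 = 0 ∩ |DA|² = 5821/9]
   → D = (16, 41/3)
5. G_x = 11  [line 253/13·x + 506/39·y + -40733/117 = 0 ∩ |GB|² = 35344/117]
6. G_y = 31/3  [line 253/13·x + 506/39·y + -40733/117 = 0 ∩ |GB|² = 35344/117]
   → G = (11, 31/3)

D = (16, 41/3)
F = (8, 25/3)
G = (11, 31/3)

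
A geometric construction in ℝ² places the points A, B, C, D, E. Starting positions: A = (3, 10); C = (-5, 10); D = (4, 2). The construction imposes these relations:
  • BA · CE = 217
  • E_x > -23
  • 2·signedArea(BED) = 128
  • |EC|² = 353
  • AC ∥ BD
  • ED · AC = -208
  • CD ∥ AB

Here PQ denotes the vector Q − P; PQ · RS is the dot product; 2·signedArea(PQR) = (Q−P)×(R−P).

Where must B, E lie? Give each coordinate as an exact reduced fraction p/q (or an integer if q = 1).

1. B_x = 12  [AC ∥ BD ∩ CD ∥ AB]
2. B_y = 2  [AC ∥ BD ∩ CD ∥ AB]
   → B = (12, 2)
3. E_x = -22  [ED · AC = -208 ∩ 2·signedArea(BED) = 128]
4. E_y = 18  [ED · AC = -208 ∩ 2·signedArea(BED) = 128]
   → E = (-22, 18)

B = (12, 2)
E = (-22, 18)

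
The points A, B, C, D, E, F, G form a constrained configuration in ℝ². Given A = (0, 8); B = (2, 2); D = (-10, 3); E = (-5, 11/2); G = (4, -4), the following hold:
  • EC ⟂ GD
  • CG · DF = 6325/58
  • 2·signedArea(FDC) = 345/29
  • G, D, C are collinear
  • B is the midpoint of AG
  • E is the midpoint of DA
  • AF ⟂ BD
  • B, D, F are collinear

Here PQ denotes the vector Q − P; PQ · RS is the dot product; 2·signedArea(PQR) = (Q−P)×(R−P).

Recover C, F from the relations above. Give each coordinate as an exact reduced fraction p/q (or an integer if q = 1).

1. C_x = -7  [G, D, C are collinear ∩ EC ⟂ GD]
2. C_y = 3/2  [G, D, C are collinear ∩ EC ⟂ GD]
   → C = (-7, 3/2)
3. F_x = -14/29  [B, D, F are collinear ∩ AF ⟂ BD]
4. F_y = 64/29  [B, D, F are collinear ∩ AF ⟂ BD]
   → F = (-14/29, 64/29)

C = (-7, 3/2)
F = (-14/29, 64/29)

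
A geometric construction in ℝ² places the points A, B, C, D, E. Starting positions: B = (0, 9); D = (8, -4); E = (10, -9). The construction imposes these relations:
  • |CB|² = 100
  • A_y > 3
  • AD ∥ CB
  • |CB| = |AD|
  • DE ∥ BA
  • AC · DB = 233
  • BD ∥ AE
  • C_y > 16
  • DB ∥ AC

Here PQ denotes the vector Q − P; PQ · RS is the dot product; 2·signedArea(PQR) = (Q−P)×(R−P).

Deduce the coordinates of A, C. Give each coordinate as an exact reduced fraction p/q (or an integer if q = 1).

A = (2, 4)
C = (-6, 17)

1. A_x = 2  [BD ∥ AE ∩ DE ∥ BA]
2. A_y = 4  [BD ∥ AE ∩ DE ∥ BA]
   → A = (2, 4)
3. C_x = -6  [AD ∥ CB ∩ DB ∥ AC]
4. C_y = 17  [AD ∥ CB ∩ DB ∥ AC]
   → C = (-6, 17)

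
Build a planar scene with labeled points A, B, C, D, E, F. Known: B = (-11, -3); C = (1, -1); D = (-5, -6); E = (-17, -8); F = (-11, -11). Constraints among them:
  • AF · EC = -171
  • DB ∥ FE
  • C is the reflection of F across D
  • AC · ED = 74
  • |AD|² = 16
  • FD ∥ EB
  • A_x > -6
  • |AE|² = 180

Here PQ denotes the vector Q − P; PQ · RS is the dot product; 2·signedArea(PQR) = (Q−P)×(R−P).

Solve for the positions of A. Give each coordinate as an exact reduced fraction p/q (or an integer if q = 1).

A = (-5, -2)

1. A_x = -5  [AF · EC = -171 ∩ AC · ED = 74]
2. A_y = -2  [AF · EC = -171 ∩ AC · ED = 74]
   → A = (-5, -2)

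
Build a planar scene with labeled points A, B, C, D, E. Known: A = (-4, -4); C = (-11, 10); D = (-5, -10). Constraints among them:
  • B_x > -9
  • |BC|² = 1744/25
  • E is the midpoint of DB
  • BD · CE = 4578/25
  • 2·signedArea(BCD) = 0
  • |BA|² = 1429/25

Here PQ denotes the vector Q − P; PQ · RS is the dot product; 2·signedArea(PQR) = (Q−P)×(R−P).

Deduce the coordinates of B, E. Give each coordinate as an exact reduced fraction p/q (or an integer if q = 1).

1. B_x = -43/5  [line 20·x + 6·y + 160 = 0 ∩ |BC|² = 1744/25]
2. B_y = 2  [line 20·x + 6·y + 160 = 0 ∩ |BC|² = 1744/25]
   → B = (-43/5, 2)
3. E_x = -34/5  [E is the midpoint of DB]
4. E_y = -4  [E is the midpoint of DB]
   → E = (-34/5, -4)

B = (-43/5, 2)
E = (-34/5, -4)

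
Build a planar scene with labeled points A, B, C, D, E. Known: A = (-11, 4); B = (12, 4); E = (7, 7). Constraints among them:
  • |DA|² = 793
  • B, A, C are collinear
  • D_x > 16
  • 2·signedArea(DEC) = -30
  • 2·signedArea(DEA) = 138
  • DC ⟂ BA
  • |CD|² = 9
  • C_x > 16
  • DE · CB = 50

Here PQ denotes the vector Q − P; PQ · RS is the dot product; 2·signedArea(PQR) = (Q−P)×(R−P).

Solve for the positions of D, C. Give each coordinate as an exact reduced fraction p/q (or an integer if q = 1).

C = (17, 4)
D = (17, 1)

1. D_x = 17  [line 3·x + -18·y + -33 = 0 ∩ |DA|² = 793]
2. D_y = 1  [line 3·x + -18·y + -33 = 0 ∩ |DA|² = 793]
   → D = (17, 1)
3. C_x = 17  [2·signedArea(DEC) = -30 ∩ B, A, C are collinear]
4. C_y = 4  [2·signedArea(DEC) = -30 ∩ B, A, C are collinear]
   → C = (17, 4)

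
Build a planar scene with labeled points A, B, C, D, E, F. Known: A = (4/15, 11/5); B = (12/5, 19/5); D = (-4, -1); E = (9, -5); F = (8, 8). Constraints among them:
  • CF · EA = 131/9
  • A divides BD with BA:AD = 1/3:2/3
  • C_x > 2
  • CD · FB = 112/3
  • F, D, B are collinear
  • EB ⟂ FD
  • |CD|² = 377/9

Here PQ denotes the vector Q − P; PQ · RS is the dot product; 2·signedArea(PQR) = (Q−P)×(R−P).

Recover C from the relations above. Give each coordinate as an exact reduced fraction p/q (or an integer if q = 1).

1. C_x = 37/15  [CF · EA = 131/9 ∩ CD · FB = 112/3]
2. C_y = -11/15  [CF · EA = 131/9 ∩ CD · FB = 112/3]
   → C = (37/15, -11/15)

C = (37/15, -11/15)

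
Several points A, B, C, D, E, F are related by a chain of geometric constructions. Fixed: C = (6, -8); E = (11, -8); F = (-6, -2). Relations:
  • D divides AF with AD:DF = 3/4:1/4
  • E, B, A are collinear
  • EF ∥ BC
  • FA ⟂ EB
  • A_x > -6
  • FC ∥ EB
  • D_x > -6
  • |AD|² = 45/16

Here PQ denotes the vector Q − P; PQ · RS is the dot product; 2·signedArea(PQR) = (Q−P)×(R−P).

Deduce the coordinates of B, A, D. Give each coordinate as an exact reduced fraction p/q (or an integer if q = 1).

A = (-5, 0)
B = (23, -14)
D = (-23/4, -3/2)

1. B_x = 23  [EF ∥ BC ∩ FC ∥ EB]
2. B_y = -14  [EF ∥ BC ∩ FC ∥ EB]
   → B = (23, -14)
3. A_x = -5  [E, B, A are collinear ∩ FA ⟂ EB]
4. A_y = 0  [E, B, A are collinear ∩ FA ⟂ EB]
   → A = (-5, 0)
5. D_x = -23/4  [D divides AF with AD:DF = 3/4:1/4]
6. D_y = -3/2  [D divides AF with AD:DF = 3/4:1/4]
   → D = (-23/4, -3/2)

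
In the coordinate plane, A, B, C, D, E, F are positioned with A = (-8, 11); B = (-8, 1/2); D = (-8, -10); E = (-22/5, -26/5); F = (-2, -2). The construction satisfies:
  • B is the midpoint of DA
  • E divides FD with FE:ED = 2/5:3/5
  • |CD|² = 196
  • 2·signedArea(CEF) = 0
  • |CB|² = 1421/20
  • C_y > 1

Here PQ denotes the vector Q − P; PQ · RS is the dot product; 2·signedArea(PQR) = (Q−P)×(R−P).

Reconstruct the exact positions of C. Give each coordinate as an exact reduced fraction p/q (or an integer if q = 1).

1. C_x = 2/5  [line -16/5·x + 12/5·y + -8/5 = 0 ∩ |CB|² = 1421/20]
2. C_y = 6/5  [line -16/5·x + 12/5·y + -8/5 = 0 ∩ |CB|² = 1421/20]
   → C = (2/5, 6/5)

C = (2/5, 6/5)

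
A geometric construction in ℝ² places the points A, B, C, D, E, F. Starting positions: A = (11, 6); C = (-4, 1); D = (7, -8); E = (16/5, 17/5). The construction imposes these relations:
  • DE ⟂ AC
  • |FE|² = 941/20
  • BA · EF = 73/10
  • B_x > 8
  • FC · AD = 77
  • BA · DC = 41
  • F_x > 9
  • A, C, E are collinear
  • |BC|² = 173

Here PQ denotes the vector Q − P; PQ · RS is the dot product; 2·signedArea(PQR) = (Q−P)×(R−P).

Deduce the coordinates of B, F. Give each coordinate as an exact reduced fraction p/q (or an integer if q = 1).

B = (9, -1)
F = (10, 5/2)

1. B_x = 9  [line 11·x + -9·y + -108 = 0 ∩ |BC|² = 173]
2. B_y = -1  [line 11·x + -9·y + -108 = 0 ∩ |BC|² = 173]
   → B = (9, -1)
3. F_x = 10  [line 2·x + 7·y + -75/2 = 0 ∩ |FE|² = 941/20]
4. F_y = 5/2  [line 2·x + 7·y + -75/2 = 0 ∩ |FE|² = 941/20]
   → F = (10, 5/2)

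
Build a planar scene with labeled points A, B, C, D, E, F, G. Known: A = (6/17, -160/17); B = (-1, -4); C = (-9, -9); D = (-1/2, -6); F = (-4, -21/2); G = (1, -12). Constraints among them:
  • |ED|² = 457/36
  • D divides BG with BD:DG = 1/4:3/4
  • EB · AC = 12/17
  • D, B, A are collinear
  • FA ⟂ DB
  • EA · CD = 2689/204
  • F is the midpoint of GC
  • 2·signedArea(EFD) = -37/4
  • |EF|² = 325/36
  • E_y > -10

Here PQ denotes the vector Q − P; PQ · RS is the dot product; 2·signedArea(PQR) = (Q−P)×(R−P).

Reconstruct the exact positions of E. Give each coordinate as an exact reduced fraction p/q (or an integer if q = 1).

1. E_x = -7/6  [EA · CD = 2689/204 ∩ 2·signedArea(EFD) = -37/4]
2. E_y = -19/2  [EA · CD = 2689/204 ∩ 2·signedArea(EFD) = -37/4]
   → E = (-7/6, -19/2)

E = (-7/6, -19/2)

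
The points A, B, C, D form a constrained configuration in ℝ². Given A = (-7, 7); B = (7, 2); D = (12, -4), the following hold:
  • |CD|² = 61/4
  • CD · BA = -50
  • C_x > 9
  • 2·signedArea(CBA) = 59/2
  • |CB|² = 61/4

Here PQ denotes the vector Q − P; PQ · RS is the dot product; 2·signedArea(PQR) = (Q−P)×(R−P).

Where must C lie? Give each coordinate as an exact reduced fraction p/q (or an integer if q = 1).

1. C_x = 19/2  [2·signedArea(CBA) = 59/2 ∩ CD · BA = -50]
2. C_y = -1  [2·signedArea(CBA) = 59/2 ∩ CD · BA = -50]
   → C = (19/2, -1)

C = (19/2, -1)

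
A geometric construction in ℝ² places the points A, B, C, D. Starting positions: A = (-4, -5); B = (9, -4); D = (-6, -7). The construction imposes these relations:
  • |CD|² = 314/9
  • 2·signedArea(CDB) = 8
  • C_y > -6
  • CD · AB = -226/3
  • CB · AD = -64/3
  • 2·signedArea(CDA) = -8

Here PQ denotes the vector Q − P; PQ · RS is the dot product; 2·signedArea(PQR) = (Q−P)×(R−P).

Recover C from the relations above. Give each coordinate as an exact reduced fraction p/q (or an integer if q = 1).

1. C_x = -1/3  [2·signedArea(CDB) = 8 ∩ CD · AB = -226/3]
2. C_y = -16/3  [2·signedArea(CDB) = 8 ∩ CD · AB = -226/3]
   → C = (-1/3, -16/3)

C = (-1/3, -16/3)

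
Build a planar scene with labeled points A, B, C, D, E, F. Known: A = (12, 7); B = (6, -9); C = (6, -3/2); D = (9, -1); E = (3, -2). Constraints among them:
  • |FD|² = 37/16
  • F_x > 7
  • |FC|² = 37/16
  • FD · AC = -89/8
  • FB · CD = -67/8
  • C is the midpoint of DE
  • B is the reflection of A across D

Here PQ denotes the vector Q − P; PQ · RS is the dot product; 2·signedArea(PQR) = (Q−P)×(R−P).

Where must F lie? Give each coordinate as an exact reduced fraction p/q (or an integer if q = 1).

1. F_x = 15/2  [FB · CD = -67/8 ∩ FD · AC = -89/8]
2. F_y = -5/4  [FB · CD = -67/8 ∩ FD · AC = -89/8]
   → F = (15/2, -5/4)

F = (15/2, -5/4)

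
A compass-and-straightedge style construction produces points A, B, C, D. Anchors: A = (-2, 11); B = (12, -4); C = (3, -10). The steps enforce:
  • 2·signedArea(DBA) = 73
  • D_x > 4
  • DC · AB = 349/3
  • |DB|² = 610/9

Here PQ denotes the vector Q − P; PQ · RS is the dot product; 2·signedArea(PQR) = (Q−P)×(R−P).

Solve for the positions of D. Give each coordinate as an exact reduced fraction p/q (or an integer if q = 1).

D = (13/3, -1)

1. D_x = 13/3  [2·signedArea(DBA) = 73 ∩ DC · AB = 349/3]
2. D_y = -1  [2·signedArea(DBA) = 73 ∩ DC · AB = 349/3]
   → D = (13/3, -1)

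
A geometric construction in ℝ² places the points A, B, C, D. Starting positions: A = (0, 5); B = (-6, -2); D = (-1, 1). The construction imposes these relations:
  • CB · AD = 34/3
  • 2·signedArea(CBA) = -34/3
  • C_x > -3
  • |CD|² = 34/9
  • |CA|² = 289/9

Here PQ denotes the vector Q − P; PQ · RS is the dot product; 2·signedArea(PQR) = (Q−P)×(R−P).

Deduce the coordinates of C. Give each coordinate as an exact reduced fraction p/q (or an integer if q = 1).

1. C_x = -8/3  [CB · AD = 34/3 ∩ 2·signedArea(CBA) = -34/3]
2. C_y = 0  [CB · AD = 34/3 ∩ 2·signedArea(CBA) = -34/3]
   → C = (-8/3, 0)

C = (-8/3, 0)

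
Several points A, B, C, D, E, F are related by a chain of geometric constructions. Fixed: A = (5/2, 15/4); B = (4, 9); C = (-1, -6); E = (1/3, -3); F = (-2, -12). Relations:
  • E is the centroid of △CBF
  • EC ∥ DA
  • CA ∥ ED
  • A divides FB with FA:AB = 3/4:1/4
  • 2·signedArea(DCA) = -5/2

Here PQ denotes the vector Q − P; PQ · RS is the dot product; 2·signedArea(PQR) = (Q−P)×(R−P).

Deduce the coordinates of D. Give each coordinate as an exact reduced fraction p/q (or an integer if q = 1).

1. D_x = 23/6  [EC ∥ DA ∩ CA ∥ ED]
2. D_y = 27/4  [EC ∥ DA ∩ CA ∥ ED]
   → D = (23/6, 27/4)

D = (23/6, 27/4)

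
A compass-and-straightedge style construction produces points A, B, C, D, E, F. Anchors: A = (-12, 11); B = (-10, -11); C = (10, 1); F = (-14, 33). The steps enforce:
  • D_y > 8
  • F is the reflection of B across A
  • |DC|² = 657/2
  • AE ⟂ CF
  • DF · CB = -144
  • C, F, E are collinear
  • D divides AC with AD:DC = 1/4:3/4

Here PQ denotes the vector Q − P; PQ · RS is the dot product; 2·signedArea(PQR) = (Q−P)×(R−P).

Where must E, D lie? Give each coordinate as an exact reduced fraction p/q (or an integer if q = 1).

1. E_x = -68/25  [C, F, E are collinear ∩ AE ⟂ CF]
2. E_y = 449/25  [C, F, E are collinear ∩ AE ⟂ CF]
   → E = (-68/25, 449/25)
3. D_x = -13/2  [D divides AC with AD:DC = 1/4:3/4]
4. D_y = 17/2  [D divides AC with AD:DC = 1/4:3/4]
   → D = (-13/2, 17/2)

D = (-13/2, 17/2)
E = (-68/25, 449/25)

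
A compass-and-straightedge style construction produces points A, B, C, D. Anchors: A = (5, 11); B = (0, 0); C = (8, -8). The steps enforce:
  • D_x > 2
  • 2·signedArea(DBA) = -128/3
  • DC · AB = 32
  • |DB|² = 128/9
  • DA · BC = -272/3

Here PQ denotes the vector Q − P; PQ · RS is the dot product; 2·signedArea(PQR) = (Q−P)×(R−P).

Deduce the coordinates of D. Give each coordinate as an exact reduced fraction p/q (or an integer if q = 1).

1. D_x = 8/3  [2·signedArea(DBA) = -128/3 ∩ DC · AB = 32]
2. D_y = -8/3  [2·signedArea(DBA) = -128/3 ∩ DC · AB = 32]
   → D = (8/3, -8/3)

D = (8/3, -8/3)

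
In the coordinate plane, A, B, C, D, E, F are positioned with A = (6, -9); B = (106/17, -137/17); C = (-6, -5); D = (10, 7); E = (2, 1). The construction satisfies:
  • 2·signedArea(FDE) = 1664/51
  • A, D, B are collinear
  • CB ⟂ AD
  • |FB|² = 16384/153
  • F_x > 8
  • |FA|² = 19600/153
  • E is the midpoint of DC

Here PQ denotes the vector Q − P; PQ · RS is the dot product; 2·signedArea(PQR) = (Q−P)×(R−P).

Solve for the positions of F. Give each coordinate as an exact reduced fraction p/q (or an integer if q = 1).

1. F_x = 446/51  [line 6·x + -8·y + -1868/51 = 0 ∩ |FB|² = 16384/153]
2. F_y = 101/51  [line 6·x + -8·y + -1868/51 = 0 ∩ |FB|² = 16384/153]
   → F = (446/51, 101/51)

F = (446/51, 101/51)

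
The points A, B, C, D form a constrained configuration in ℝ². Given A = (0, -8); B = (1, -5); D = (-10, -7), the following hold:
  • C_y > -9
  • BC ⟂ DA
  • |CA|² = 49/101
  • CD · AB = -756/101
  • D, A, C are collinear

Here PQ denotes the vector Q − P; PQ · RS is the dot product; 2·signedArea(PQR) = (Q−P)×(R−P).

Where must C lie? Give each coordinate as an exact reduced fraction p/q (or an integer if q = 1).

1. C_x = 70/101  [D, A, C are collinear ∩ BC ⟂ DA]
2. C_y = -815/101  [D, A, C are collinear ∩ BC ⟂ DA]
   → C = (70/101, -815/101)

C = (70/101, -815/101)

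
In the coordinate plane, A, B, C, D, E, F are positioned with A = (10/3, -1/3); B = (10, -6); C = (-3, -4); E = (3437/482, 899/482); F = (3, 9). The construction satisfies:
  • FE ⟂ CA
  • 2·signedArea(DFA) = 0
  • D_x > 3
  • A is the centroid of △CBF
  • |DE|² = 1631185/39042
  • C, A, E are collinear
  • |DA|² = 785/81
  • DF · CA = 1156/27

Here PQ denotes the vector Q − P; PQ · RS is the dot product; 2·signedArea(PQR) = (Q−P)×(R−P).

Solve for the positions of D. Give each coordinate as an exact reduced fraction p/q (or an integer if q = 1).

D = (31/9, -31/9)

1. D_x = 31/9  [2·signedArea(DFA) = 0 ∩ DF · CA = 1156/27]
2. D_y = -31/9  [2·signedArea(DFA) = 0 ∩ DF · CA = 1156/27]
   → D = (31/9, -31/9)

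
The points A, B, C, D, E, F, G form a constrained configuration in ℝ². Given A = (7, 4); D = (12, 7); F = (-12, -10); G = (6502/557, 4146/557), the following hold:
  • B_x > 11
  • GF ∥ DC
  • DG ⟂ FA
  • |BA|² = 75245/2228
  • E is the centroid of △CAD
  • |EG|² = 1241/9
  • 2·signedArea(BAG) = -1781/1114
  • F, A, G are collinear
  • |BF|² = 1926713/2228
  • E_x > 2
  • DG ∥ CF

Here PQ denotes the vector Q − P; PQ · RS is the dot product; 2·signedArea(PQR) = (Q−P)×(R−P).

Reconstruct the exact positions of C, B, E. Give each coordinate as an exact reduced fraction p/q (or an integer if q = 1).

1. C_x = -6502/557  [DG ∥ CF ∩ GF ∥ DC]
2. C_y = -5817/557  [DG ∥ CF ∩ GF ∥ DC]
   → C = (-6502/557, -5817/557)
3. B_x = 6593/557  [line -1918/557·x + 2603/557·y + 7809/1114 = 0 ∩ |BA|² = 75245/2228]
4. B_y = 8045/1114  [line -1918/557·x + 2603/557·y + 7809/1114 = 0 ∩ |BA|² = 75245/2228]
   → B = (6593/557, 8045/1114)
5. E_x = 4081/1671  [E is the centroid of △CAD]
6. E_y = 310/1671  [E is the centroid of △CAD]
   → E = (4081/1671, 310/1671)

B = (6593/557, 8045/1114)
C = (-6502/557, -5817/557)
E = (4081/1671, 310/1671)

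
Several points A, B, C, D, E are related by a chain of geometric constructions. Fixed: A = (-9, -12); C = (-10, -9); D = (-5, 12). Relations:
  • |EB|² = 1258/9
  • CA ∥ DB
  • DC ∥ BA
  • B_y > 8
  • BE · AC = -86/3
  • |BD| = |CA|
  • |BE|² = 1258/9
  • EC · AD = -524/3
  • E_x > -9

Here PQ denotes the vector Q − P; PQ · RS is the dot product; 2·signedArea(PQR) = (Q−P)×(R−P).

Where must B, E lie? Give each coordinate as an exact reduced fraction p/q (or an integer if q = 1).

1. B_x = -4  [DC ∥ BA ∩ CA ∥ DB]
2. B_y = 9  [DC ∥ BA ∩ CA ∥ DB]
   → B = (-4, 9)
3. E_x = -25/3  [EC · AD = -524/3 ∩ BE · AC = -86/3]
4. E_y = -2  [EC · AD = -524/3 ∩ BE · AC = -86/3]
   → E = (-25/3, -2)

B = (-4, 9)
E = (-25/3, -2)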